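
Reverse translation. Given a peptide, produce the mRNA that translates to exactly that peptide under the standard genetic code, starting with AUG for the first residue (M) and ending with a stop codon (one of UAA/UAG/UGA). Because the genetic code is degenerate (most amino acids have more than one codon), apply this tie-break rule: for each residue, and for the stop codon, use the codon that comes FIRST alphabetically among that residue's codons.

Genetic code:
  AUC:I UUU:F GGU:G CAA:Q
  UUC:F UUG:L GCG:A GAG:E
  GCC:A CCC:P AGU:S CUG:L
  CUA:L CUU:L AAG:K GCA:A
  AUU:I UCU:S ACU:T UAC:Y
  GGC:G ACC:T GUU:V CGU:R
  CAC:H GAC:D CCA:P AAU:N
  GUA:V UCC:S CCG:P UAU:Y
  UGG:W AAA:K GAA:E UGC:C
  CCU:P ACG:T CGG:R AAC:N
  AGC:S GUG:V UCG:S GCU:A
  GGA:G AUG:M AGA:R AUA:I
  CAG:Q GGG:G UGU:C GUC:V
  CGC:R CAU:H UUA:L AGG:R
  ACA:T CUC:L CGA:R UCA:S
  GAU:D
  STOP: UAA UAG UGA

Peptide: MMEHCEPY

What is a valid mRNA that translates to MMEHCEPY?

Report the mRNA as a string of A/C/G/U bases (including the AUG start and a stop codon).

Answer: mRNA: AUGAUGGAACACUGCGAACCAUACUAA

Derivation:
residue 1: M -> AUG (start codon)
residue 2: M -> AUG (only codon)
residue 3: E codons sorted = GAA,GAG -> pick first = GAA
residue 4: H codons sorted = CAC,CAU -> pick first = CAC
residue 5: C codons sorted = UGC,UGU -> pick first = UGC
residue 6: E codons sorted = GAA,GAG -> pick first = GAA
residue 7: P codons sorted = CCA,CCC,CCG,CCU -> pick first = CCA
residue 8: Y codons sorted = UAC,UAU -> pick first = UAC
terminator: stop codons sorted = UAA,UAG,UGA -> pick first = UAA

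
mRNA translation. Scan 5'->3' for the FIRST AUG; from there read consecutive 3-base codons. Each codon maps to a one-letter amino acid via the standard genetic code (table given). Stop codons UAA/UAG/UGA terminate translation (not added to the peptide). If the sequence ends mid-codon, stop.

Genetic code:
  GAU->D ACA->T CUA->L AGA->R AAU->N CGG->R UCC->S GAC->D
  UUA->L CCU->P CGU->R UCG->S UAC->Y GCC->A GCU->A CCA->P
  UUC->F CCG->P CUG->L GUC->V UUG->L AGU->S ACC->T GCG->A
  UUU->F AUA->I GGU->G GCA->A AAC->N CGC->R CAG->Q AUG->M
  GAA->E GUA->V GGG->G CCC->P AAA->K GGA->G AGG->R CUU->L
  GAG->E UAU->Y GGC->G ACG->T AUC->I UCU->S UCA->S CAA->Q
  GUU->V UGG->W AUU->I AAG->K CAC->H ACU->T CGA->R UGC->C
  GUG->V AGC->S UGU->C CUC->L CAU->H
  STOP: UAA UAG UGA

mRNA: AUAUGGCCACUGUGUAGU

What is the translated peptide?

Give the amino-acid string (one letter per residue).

start AUG at pos 2
pos 2: AUG -> M; peptide=M
pos 5: GCC -> A; peptide=MA
pos 8: ACU -> T; peptide=MAT
pos 11: GUG -> V; peptide=MATV
pos 14: UAG -> STOP

Answer: MATV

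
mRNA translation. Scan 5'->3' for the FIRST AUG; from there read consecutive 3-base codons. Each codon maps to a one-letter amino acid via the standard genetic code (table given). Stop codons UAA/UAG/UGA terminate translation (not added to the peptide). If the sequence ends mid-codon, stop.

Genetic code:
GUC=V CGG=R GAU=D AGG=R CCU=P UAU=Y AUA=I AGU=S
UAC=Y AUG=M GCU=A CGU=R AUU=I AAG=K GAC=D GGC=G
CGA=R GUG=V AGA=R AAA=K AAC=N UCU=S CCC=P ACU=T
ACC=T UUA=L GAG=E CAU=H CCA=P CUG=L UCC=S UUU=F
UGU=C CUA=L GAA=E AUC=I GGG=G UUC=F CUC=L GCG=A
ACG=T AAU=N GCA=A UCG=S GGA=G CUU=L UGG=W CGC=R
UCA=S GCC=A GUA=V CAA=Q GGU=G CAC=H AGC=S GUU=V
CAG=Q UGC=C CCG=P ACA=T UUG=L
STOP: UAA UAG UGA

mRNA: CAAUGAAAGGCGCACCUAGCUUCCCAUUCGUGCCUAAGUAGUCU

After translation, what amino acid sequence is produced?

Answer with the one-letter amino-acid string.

start AUG at pos 2
pos 2: AUG -> M; peptide=M
pos 5: AAA -> K; peptide=MK
pos 8: GGC -> G; peptide=MKG
pos 11: GCA -> A; peptide=MKGA
pos 14: CCU -> P; peptide=MKGAP
pos 17: AGC -> S; peptide=MKGAPS
pos 20: UUC -> F; peptide=MKGAPSF
pos 23: CCA -> P; peptide=MKGAPSFP
pos 26: UUC -> F; peptide=MKGAPSFPF
pos 29: GUG -> V; peptide=MKGAPSFPFV
pos 32: CCU -> P; peptide=MKGAPSFPFVP
pos 35: AAG -> K; peptide=MKGAPSFPFVPK
pos 38: UAG -> STOP

Answer: MKGAPSFPFVPK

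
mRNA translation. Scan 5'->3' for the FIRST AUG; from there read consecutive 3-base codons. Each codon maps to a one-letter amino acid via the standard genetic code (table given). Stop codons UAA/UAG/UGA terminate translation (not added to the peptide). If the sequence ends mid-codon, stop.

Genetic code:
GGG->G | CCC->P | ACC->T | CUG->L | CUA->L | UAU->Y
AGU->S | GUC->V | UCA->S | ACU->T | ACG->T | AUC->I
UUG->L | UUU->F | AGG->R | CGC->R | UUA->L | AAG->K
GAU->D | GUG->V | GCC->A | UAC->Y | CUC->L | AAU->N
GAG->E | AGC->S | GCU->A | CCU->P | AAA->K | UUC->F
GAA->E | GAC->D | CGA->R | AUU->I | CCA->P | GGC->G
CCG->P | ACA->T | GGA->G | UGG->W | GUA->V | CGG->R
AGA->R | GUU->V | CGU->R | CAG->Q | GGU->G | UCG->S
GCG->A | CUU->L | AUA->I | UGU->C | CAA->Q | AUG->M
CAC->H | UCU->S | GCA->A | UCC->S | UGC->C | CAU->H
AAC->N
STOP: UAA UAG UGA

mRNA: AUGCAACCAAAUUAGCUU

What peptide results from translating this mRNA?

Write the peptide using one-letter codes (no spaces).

Answer: MQPN

Derivation:
start AUG at pos 0
pos 0: AUG -> M; peptide=M
pos 3: CAA -> Q; peptide=MQ
pos 6: CCA -> P; peptide=MQP
pos 9: AAU -> N; peptide=MQPN
pos 12: UAG -> STOP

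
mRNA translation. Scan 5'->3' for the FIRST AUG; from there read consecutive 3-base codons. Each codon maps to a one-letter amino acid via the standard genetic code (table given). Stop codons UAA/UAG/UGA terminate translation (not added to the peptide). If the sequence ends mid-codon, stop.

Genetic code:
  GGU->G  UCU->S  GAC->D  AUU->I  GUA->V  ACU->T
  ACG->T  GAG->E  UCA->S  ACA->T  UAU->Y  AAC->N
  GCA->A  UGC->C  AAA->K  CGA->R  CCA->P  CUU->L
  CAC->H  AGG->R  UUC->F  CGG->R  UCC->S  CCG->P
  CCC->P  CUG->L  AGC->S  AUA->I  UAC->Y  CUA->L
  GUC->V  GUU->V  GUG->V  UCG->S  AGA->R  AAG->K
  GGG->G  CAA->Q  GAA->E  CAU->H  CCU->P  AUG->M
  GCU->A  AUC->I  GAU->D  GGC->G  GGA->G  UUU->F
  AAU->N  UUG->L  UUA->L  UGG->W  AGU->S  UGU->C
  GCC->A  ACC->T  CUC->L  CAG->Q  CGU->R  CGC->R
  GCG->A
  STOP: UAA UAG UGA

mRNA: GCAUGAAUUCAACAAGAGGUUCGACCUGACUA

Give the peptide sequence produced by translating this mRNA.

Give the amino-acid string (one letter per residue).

Answer: MNSTRGST

Derivation:
start AUG at pos 2
pos 2: AUG -> M; peptide=M
pos 5: AAU -> N; peptide=MN
pos 8: UCA -> S; peptide=MNS
pos 11: ACA -> T; peptide=MNST
pos 14: AGA -> R; peptide=MNSTR
pos 17: GGU -> G; peptide=MNSTRG
pos 20: UCG -> S; peptide=MNSTRGS
pos 23: ACC -> T; peptide=MNSTRGST
pos 26: UGA -> STOP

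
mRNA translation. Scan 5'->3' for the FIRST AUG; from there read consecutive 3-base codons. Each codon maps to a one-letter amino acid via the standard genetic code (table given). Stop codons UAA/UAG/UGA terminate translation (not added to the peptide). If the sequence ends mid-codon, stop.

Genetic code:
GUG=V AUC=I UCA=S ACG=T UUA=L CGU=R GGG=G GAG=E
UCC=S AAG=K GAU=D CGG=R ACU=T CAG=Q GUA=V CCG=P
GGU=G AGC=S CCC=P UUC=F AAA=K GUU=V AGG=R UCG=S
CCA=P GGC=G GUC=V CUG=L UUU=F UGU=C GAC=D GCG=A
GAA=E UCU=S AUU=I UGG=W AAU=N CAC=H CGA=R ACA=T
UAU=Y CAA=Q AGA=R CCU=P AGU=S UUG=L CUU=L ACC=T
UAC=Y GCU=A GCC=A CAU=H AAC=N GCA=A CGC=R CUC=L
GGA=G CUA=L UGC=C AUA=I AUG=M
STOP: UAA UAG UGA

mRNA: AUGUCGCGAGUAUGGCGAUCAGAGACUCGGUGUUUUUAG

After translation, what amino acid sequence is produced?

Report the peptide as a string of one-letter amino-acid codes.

Answer: MSRVWRSETRCF

Derivation:
start AUG at pos 0
pos 0: AUG -> M; peptide=M
pos 3: UCG -> S; peptide=MS
pos 6: CGA -> R; peptide=MSR
pos 9: GUA -> V; peptide=MSRV
pos 12: UGG -> W; peptide=MSRVW
pos 15: CGA -> R; peptide=MSRVWR
pos 18: UCA -> S; peptide=MSRVWRS
pos 21: GAG -> E; peptide=MSRVWRSE
pos 24: ACU -> T; peptide=MSRVWRSET
pos 27: CGG -> R; peptide=MSRVWRSETR
pos 30: UGU -> C; peptide=MSRVWRSETRC
pos 33: UUU -> F; peptide=MSRVWRSETRCF
pos 36: UAG -> STOP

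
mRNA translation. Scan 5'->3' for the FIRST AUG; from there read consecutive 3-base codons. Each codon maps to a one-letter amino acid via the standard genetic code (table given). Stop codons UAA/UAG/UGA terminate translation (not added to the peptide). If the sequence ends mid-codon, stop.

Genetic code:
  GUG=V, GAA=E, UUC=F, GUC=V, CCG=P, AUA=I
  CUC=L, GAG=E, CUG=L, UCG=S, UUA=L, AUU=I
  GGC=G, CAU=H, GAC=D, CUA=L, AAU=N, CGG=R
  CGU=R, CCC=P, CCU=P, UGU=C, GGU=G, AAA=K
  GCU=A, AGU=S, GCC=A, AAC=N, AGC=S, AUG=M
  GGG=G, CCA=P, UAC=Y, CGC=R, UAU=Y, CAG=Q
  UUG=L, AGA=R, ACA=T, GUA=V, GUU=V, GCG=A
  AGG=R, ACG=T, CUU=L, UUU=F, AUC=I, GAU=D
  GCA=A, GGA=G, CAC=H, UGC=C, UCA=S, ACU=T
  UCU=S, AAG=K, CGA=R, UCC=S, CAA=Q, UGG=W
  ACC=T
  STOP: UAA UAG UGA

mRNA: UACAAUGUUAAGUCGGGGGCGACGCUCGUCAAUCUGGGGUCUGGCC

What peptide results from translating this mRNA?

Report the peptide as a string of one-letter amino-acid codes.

start AUG at pos 4
pos 4: AUG -> M; peptide=M
pos 7: UUA -> L; peptide=ML
pos 10: AGU -> S; peptide=MLS
pos 13: CGG -> R; peptide=MLSR
pos 16: GGG -> G; peptide=MLSRG
pos 19: CGA -> R; peptide=MLSRGR
pos 22: CGC -> R; peptide=MLSRGRR
pos 25: UCG -> S; peptide=MLSRGRRS
pos 28: UCA -> S; peptide=MLSRGRRSS
pos 31: AUC -> I; peptide=MLSRGRRSSI
pos 34: UGG -> W; peptide=MLSRGRRSSIW
pos 37: GGU -> G; peptide=MLSRGRRSSIWG
pos 40: CUG -> L; peptide=MLSRGRRSSIWGL
pos 43: GCC -> A; peptide=MLSRGRRSSIWGLA
pos 46: only 0 nt remain (<3), stop (end of mRNA)

Answer: MLSRGRRSSIWGLA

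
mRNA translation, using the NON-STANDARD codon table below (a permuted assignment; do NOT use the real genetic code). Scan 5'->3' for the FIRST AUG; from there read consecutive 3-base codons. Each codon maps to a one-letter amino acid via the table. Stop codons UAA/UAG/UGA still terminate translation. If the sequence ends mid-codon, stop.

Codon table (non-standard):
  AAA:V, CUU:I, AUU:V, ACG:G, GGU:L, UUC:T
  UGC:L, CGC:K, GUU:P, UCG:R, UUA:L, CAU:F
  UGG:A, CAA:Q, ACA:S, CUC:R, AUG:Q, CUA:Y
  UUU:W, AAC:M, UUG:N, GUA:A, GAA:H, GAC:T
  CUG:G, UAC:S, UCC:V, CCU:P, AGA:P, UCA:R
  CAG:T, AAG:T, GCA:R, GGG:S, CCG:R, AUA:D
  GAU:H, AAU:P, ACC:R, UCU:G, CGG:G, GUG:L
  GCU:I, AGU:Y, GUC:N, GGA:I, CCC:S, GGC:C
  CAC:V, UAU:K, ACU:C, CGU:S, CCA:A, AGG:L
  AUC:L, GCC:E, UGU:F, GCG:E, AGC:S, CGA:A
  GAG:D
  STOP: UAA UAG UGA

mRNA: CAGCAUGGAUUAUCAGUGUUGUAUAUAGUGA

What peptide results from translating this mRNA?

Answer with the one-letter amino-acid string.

start AUG at pos 4
pos 4: AUG -> Q; peptide=Q
pos 7: GAU -> H; peptide=QH
pos 10: UAU -> K; peptide=QHK
pos 13: CAG -> T; peptide=QHKT
pos 16: UGU -> F; peptide=QHKTF
pos 19: UGU -> F; peptide=QHKTFF
pos 22: AUA -> D; peptide=QHKTFFD
pos 25: UAG -> STOP

Answer: QHKTFFD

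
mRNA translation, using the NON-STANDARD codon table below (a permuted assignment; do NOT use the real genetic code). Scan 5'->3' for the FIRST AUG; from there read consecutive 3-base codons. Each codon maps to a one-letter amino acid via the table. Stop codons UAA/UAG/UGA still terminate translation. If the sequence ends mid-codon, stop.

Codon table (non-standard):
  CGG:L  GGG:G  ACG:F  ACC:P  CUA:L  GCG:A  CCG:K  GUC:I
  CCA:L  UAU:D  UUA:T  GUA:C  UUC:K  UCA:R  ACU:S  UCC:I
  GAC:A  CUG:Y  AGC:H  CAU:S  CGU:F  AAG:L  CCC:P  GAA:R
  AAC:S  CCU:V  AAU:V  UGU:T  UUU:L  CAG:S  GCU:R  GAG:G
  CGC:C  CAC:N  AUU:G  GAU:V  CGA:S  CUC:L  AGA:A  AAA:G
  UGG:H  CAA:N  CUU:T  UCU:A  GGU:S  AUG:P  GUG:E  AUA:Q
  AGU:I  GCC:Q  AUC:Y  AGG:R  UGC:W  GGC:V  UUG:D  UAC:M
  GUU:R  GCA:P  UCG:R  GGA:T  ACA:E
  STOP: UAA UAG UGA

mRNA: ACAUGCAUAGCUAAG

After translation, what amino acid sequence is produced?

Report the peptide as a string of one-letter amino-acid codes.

start AUG at pos 2
pos 2: AUG -> P; peptide=P
pos 5: CAU -> S; peptide=PS
pos 8: AGC -> H; peptide=PSH
pos 11: UAA -> STOP

Answer: PSH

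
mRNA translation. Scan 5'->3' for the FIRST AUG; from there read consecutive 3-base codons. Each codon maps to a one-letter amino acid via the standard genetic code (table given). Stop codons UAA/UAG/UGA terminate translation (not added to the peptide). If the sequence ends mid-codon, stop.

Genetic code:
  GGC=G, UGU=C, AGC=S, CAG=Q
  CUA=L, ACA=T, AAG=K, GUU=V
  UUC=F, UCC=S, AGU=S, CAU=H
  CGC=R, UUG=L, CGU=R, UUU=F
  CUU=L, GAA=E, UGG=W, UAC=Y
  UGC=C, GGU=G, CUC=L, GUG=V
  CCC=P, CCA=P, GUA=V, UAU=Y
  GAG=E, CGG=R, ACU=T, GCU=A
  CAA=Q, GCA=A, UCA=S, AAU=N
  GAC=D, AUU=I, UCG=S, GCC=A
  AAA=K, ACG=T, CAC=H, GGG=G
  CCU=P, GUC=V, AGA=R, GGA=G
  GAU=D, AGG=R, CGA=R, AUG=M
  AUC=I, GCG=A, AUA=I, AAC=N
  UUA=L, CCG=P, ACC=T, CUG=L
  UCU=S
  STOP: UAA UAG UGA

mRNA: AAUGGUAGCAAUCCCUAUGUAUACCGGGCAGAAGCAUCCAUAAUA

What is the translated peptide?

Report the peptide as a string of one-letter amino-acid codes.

start AUG at pos 1
pos 1: AUG -> M; peptide=M
pos 4: GUA -> V; peptide=MV
pos 7: GCA -> A; peptide=MVA
pos 10: AUC -> I; peptide=MVAI
pos 13: CCU -> P; peptide=MVAIP
pos 16: AUG -> M; peptide=MVAIPM
pos 19: UAU -> Y; peptide=MVAIPMY
pos 22: ACC -> T; peptide=MVAIPMYT
pos 25: GGG -> G; peptide=MVAIPMYTG
pos 28: CAG -> Q; peptide=MVAIPMYTGQ
pos 31: AAG -> K; peptide=MVAIPMYTGQK
pos 34: CAU -> H; peptide=MVAIPMYTGQKH
pos 37: CCA -> P; peptide=MVAIPMYTGQKHP
pos 40: UAA -> STOP

Answer: MVAIPMYTGQKHP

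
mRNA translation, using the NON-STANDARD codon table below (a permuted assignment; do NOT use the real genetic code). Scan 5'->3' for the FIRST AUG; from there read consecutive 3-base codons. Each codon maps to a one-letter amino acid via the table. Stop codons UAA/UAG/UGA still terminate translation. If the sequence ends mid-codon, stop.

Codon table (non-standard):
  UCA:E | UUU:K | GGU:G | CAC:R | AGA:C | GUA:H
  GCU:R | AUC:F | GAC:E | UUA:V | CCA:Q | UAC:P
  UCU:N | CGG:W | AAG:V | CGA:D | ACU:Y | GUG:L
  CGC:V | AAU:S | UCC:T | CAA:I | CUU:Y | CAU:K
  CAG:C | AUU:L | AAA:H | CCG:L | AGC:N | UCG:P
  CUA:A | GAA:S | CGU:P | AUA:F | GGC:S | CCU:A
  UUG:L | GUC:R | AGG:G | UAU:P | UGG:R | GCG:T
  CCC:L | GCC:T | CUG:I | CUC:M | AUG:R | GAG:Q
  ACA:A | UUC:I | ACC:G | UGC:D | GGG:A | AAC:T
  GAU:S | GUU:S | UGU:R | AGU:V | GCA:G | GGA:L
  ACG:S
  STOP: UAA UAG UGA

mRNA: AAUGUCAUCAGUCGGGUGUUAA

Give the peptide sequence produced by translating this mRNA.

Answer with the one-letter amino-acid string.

start AUG at pos 1
pos 1: AUG -> R; peptide=R
pos 4: UCA -> E; peptide=RE
pos 7: UCA -> E; peptide=REE
pos 10: GUC -> R; peptide=REER
pos 13: GGG -> A; peptide=REERA
pos 16: UGU -> R; peptide=REERAR
pos 19: UAA -> STOP

Answer: REERAR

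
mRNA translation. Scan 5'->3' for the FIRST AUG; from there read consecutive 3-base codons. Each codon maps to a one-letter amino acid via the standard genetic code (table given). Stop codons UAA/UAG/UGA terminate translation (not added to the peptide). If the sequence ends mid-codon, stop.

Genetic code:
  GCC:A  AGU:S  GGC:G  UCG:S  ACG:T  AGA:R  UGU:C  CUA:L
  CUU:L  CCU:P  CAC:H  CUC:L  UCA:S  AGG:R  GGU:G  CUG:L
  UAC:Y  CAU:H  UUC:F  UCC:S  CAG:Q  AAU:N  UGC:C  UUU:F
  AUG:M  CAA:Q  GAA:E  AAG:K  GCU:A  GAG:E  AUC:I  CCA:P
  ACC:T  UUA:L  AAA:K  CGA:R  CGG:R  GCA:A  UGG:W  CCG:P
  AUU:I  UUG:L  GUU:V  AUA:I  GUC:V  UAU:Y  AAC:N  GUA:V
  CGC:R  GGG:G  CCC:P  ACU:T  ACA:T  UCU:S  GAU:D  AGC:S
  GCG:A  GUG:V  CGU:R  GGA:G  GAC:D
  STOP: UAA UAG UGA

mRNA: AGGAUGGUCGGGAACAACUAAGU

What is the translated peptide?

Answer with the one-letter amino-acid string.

start AUG at pos 3
pos 3: AUG -> M; peptide=M
pos 6: GUC -> V; peptide=MV
pos 9: GGG -> G; peptide=MVG
pos 12: AAC -> N; peptide=MVGN
pos 15: AAC -> N; peptide=MVGNN
pos 18: UAA -> STOP

Answer: MVGNN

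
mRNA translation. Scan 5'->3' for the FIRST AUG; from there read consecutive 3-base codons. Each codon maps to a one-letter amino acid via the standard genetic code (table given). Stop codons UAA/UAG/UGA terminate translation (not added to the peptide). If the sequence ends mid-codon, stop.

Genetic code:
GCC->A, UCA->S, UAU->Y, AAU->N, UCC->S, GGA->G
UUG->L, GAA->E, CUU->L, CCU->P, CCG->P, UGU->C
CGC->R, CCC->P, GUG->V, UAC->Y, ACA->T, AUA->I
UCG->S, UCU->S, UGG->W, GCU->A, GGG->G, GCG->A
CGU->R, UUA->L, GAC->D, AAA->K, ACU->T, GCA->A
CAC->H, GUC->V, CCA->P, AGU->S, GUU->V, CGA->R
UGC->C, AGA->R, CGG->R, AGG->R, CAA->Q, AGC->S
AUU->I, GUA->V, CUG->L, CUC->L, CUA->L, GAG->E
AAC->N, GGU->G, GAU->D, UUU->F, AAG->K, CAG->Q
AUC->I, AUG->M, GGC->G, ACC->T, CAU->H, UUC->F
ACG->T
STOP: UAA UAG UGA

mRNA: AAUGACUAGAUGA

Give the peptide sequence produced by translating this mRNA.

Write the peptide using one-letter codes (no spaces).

start AUG at pos 1
pos 1: AUG -> M; peptide=M
pos 4: ACU -> T; peptide=MT
pos 7: AGA -> R; peptide=MTR
pos 10: UGA -> STOP

Answer: MTR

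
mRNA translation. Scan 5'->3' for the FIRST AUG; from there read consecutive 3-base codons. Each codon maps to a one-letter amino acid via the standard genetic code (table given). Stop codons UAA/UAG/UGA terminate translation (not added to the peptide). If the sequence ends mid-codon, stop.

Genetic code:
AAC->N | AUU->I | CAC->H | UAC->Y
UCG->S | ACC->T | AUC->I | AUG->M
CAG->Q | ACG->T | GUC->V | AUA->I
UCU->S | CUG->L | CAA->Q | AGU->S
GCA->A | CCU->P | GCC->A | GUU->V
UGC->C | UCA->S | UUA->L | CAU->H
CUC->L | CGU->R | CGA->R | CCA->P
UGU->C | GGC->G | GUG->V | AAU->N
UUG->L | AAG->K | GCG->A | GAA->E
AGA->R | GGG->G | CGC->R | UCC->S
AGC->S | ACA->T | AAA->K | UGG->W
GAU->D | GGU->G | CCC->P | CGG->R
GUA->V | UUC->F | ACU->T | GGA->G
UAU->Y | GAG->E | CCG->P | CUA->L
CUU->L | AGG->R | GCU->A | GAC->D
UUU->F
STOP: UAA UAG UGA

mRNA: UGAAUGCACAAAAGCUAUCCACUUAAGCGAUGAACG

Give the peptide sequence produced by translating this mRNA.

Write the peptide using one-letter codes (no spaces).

start AUG at pos 3
pos 3: AUG -> M; peptide=M
pos 6: CAC -> H; peptide=MH
pos 9: AAA -> K; peptide=MHK
pos 12: AGC -> S; peptide=MHKS
pos 15: UAU -> Y; peptide=MHKSY
pos 18: CCA -> P; peptide=MHKSYP
pos 21: CUU -> L; peptide=MHKSYPL
pos 24: AAG -> K; peptide=MHKSYPLK
pos 27: CGA -> R; peptide=MHKSYPLKR
pos 30: UGA -> STOP

Answer: MHKSYPLKR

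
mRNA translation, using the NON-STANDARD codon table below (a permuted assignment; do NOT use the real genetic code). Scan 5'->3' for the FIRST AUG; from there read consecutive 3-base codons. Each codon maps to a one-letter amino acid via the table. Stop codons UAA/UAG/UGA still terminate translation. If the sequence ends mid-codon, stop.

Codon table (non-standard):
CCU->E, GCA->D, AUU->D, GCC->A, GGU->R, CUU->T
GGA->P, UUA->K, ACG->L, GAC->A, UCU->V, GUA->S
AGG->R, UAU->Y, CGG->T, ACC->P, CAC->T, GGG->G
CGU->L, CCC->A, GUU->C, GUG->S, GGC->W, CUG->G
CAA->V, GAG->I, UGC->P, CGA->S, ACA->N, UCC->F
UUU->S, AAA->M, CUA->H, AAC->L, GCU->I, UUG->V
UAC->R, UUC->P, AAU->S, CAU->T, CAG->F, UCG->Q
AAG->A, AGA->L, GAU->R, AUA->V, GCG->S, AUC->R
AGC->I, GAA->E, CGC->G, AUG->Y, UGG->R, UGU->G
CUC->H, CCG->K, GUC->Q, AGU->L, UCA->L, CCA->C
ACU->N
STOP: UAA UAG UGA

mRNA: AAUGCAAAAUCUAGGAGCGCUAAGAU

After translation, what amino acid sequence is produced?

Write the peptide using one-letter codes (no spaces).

Answer: YVSHPSHL

Derivation:
start AUG at pos 1
pos 1: AUG -> Y; peptide=Y
pos 4: CAA -> V; peptide=YV
pos 7: AAU -> S; peptide=YVS
pos 10: CUA -> H; peptide=YVSH
pos 13: GGA -> P; peptide=YVSHP
pos 16: GCG -> S; peptide=YVSHPS
pos 19: CUA -> H; peptide=YVSHPSH
pos 22: AGA -> L; peptide=YVSHPSHL
pos 25: only 1 nt remain (<3), stop (end of mRNA)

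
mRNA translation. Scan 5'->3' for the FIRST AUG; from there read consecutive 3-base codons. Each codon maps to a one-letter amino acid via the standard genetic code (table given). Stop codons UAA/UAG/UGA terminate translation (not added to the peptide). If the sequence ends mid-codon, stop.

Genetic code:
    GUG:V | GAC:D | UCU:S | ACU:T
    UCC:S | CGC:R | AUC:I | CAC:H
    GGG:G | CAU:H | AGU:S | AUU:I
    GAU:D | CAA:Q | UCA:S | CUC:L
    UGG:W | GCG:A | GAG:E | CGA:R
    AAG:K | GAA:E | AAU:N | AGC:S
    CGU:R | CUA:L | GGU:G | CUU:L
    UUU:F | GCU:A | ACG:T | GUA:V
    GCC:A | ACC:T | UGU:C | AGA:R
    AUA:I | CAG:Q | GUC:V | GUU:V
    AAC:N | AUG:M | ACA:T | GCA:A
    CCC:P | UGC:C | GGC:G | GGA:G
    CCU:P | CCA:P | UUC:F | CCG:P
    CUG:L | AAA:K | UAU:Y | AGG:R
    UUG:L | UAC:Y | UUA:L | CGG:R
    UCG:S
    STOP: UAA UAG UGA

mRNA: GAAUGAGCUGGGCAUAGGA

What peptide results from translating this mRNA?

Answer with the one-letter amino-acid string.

Answer: MSWA

Derivation:
start AUG at pos 2
pos 2: AUG -> M; peptide=M
pos 5: AGC -> S; peptide=MS
pos 8: UGG -> W; peptide=MSW
pos 11: GCA -> A; peptide=MSWA
pos 14: UAG -> STOP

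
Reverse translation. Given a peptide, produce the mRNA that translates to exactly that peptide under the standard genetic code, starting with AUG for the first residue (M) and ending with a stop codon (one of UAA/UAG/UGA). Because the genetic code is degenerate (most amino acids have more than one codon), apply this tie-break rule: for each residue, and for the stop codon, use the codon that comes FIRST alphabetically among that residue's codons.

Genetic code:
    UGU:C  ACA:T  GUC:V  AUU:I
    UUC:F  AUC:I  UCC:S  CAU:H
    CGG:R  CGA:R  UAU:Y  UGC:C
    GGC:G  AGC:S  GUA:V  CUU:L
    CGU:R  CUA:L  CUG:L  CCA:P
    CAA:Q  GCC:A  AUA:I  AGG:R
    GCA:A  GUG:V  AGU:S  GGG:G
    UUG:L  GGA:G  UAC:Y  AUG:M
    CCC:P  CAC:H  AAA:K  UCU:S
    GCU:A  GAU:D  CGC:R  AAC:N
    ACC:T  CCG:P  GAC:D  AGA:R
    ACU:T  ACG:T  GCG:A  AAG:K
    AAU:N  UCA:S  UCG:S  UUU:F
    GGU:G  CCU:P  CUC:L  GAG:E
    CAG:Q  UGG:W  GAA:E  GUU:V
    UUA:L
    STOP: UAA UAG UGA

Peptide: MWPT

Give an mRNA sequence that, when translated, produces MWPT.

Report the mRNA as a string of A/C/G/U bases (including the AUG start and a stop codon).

residue 1: M -> AUG (start codon)
residue 2: W -> UGG (only codon)
residue 3: P codons sorted = CCA,CCC,CCG,CCU -> pick first = CCA
residue 4: T codons sorted = ACA,ACC,ACG,ACU -> pick first = ACA
terminator: stop codons sorted = UAA,UAG,UGA -> pick first = UAA

Answer: mRNA: AUGUGGCCAACAUAA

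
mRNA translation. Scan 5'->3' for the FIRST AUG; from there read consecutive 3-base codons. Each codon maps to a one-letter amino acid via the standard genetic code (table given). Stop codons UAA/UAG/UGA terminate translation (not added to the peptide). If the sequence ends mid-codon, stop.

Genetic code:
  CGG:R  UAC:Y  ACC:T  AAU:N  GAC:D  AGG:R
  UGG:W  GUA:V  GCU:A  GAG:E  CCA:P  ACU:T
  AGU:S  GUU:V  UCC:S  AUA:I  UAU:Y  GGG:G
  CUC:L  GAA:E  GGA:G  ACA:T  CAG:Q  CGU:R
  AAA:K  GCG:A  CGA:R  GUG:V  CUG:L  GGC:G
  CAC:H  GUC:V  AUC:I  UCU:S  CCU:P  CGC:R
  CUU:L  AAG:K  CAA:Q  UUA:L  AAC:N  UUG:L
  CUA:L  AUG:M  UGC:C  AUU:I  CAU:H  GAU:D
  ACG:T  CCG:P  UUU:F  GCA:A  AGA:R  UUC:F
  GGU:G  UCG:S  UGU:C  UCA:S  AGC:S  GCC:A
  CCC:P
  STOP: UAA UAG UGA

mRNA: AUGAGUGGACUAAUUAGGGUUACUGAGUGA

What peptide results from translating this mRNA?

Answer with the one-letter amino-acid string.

Answer: MSGLIRVTE

Derivation:
start AUG at pos 0
pos 0: AUG -> M; peptide=M
pos 3: AGU -> S; peptide=MS
pos 6: GGA -> G; peptide=MSG
pos 9: CUA -> L; peptide=MSGL
pos 12: AUU -> I; peptide=MSGLI
pos 15: AGG -> R; peptide=MSGLIR
pos 18: GUU -> V; peptide=MSGLIRV
pos 21: ACU -> T; peptide=MSGLIRVT
pos 24: GAG -> E; peptide=MSGLIRVTE
pos 27: UGA -> STOP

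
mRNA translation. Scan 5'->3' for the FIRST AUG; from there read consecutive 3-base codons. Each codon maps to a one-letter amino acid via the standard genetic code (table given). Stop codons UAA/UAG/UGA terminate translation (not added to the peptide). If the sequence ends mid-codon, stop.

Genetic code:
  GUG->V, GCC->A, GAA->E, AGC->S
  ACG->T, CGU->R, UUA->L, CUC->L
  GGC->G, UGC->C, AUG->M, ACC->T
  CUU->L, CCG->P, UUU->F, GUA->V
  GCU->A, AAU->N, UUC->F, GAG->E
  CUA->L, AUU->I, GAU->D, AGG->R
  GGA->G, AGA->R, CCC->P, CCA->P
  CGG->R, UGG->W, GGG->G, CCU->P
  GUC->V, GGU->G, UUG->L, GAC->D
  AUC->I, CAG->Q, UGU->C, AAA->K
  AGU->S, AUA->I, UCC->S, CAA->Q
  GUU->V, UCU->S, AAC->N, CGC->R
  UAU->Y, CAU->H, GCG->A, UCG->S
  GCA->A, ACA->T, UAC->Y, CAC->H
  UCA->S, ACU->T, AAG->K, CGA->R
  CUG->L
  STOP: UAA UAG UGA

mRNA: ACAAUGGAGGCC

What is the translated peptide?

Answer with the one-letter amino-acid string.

Answer: MEA

Derivation:
start AUG at pos 3
pos 3: AUG -> M; peptide=M
pos 6: GAG -> E; peptide=ME
pos 9: GCC -> A; peptide=MEA
pos 12: only 0 nt remain (<3), stop (end of mRNA)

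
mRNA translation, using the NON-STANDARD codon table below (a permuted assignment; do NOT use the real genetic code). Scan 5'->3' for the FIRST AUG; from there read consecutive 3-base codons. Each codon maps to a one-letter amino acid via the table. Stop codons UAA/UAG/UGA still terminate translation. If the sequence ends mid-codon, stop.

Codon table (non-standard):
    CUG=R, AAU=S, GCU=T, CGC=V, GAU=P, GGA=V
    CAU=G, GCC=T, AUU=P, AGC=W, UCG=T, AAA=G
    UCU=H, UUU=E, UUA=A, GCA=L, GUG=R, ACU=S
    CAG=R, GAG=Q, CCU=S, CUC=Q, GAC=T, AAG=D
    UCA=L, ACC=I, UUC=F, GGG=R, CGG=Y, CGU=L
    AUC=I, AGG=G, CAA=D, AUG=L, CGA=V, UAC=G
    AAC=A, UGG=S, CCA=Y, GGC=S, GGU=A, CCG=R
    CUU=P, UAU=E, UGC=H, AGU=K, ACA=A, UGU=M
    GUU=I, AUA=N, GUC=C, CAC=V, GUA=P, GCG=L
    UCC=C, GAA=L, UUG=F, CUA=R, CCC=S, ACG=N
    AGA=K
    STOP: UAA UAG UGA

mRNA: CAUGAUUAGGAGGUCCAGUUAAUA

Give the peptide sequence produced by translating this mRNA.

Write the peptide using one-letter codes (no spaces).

Answer: LPGGCK

Derivation:
start AUG at pos 1
pos 1: AUG -> L; peptide=L
pos 4: AUU -> P; peptide=LP
pos 7: AGG -> G; peptide=LPG
pos 10: AGG -> G; peptide=LPGG
pos 13: UCC -> C; peptide=LPGGC
pos 16: AGU -> K; peptide=LPGGCK
pos 19: UAA -> STOP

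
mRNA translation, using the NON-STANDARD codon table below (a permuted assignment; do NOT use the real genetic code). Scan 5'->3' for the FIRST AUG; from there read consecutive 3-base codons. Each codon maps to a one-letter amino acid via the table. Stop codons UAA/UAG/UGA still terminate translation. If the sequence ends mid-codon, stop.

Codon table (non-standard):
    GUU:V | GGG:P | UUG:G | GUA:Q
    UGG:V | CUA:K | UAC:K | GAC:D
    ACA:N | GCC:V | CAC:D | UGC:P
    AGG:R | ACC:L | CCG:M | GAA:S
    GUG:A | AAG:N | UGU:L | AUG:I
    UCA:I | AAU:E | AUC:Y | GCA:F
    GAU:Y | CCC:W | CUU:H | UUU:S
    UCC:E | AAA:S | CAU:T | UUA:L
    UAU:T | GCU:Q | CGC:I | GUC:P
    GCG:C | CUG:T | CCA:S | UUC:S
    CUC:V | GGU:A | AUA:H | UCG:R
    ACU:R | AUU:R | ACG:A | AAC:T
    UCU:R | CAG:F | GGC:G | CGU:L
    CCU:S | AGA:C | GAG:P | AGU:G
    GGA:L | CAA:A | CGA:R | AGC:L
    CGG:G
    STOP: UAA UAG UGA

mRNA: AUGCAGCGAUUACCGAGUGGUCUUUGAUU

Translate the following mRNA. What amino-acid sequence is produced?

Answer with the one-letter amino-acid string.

Answer: IFRLMGAH

Derivation:
start AUG at pos 0
pos 0: AUG -> I; peptide=I
pos 3: CAG -> F; peptide=IF
pos 6: CGA -> R; peptide=IFR
pos 9: UUA -> L; peptide=IFRL
pos 12: CCG -> M; peptide=IFRLM
pos 15: AGU -> G; peptide=IFRLMG
pos 18: GGU -> A; peptide=IFRLMGA
pos 21: CUU -> H; peptide=IFRLMGAH
pos 24: UGA -> STOP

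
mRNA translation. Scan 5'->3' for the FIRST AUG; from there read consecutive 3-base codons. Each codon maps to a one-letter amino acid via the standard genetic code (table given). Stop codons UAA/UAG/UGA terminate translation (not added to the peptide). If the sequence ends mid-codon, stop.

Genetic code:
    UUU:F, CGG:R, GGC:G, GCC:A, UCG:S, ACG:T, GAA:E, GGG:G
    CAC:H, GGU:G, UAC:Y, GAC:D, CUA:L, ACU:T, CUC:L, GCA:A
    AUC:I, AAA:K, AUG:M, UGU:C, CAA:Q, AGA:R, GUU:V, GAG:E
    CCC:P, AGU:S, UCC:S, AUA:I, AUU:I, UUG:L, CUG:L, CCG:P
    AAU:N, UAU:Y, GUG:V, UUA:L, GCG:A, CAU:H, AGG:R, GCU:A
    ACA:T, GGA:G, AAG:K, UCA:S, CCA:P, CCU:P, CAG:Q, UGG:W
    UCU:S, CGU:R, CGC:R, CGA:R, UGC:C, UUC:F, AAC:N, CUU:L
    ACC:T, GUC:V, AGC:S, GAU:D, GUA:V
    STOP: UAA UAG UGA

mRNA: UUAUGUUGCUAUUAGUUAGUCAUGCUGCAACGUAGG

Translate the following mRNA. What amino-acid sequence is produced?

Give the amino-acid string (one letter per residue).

start AUG at pos 2
pos 2: AUG -> M; peptide=M
pos 5: UUG -> L; peptide=ML
pos 8: CUA -> L; peptide=MLL
pos 11: UUA -> L; peptide=MLLL
pos 14: GUU -> V; peptide=MLLLV
pos 17: AGU -> S; peptide=MLLLVS
pos 20: CAU -> H; peptide=MLLLVSH
pos 23: GCU -> A; peptide=MLLLVSHA
pos 26: GCA -> A; peptide=MLLLVSHAA
pos 29: ACG -> T; peptide=MLLLVSHAAT
pos 32: UAG -> STOP

Answer: MLLLVSHAAT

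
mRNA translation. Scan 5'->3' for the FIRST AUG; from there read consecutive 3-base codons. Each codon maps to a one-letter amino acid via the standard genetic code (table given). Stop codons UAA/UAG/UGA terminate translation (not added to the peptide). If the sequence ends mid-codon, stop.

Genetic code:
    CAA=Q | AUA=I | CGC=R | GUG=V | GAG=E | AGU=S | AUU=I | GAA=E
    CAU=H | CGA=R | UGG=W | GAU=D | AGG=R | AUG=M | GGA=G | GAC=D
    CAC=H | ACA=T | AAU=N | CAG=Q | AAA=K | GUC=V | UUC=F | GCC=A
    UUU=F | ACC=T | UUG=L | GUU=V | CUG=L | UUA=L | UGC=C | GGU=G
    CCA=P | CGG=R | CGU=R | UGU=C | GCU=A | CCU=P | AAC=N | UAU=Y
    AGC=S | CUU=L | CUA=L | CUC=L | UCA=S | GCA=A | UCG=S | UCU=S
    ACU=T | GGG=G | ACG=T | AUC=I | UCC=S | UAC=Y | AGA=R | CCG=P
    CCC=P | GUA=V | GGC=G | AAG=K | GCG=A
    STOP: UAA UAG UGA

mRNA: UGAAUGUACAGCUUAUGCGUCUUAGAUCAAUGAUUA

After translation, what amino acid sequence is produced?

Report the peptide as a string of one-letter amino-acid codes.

start AUG at pos 3
pos 3: AUG -> M; peptide=M
pos 6: UAC -> Y; peptide=MY
pos 9: AGC -> S; peptide=MYS
pos 12: UUA -> L; peptide=MYSL
pos 15: UGC -> C; peptide=MYSLC
pos 18: GUC -> V; peptide=MYSLCV
pos 21: UUA -> L; peptide=MYSLCVL
pos 24: GAU -> D; peptide=MYSLCVLD
pos 27: CAA -> Q; peptide=MYSLCVLDQ
pos 30: UGA -> STOP

Answer: MYSLCVLDQ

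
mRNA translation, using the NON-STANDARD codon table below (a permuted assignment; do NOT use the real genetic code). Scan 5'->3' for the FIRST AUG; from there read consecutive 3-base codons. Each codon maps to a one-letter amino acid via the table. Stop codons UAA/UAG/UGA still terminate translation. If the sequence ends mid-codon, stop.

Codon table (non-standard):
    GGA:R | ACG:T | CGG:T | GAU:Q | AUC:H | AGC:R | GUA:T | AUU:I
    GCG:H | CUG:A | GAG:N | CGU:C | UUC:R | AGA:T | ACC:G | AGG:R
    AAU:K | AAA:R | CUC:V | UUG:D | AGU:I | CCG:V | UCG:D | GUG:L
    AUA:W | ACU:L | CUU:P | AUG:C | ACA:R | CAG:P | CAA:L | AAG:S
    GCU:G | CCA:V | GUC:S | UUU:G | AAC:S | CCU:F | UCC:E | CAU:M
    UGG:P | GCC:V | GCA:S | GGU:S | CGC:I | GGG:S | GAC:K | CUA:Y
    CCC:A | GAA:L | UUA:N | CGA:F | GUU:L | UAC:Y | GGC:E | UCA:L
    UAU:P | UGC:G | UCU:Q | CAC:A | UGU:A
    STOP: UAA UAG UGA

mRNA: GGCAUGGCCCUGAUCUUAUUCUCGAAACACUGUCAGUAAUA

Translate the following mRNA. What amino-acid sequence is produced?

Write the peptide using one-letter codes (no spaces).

start AUG at pos 3
pos 3: AUG -> C; peptide=C
pos 6: GCC -> V; peptide=CV
pos 9: CUG -> A; peptide=CVA
pos 12: AUC -> H; peptide=CVAH
pos 15: UUA -> N; peptide=CVAHN
pos 18: UUC -> R; peptide=CVAHNR
pos 21: UCG -> D; peptide=CVAHNRD
pos 24: AAA -> R; peptide=CVAHNRDR
pos 27: CAC -> A; peptide=CVAHNRDRA
pos 30: UGU -> A; peptide=CVAHNRDRAA
pos 33: CAG -> P; peptide=CVAHNRDRAAP
pos 36: UAA -> STOP

Answer: CVAHNRDRAAP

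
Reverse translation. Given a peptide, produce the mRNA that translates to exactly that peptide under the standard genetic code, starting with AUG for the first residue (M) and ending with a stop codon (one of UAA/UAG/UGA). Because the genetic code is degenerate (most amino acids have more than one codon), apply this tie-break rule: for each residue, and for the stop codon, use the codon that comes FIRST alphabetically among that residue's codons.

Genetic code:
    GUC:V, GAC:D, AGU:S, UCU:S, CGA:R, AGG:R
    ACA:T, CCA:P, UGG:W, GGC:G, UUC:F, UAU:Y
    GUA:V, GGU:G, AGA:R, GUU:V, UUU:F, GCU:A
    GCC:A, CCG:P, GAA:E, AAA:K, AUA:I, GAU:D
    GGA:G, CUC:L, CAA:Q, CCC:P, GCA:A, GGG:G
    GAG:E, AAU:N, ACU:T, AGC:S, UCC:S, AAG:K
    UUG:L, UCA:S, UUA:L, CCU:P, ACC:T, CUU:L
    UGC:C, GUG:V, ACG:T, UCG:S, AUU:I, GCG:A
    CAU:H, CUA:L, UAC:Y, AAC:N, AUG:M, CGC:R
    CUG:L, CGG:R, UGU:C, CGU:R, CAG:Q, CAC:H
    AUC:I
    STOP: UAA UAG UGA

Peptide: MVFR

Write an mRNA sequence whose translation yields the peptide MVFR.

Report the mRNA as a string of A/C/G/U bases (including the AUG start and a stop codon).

Answer: mRNA: AUGGUAUUCAGAUAA

Derivation:
residue 1: M -> AUG (start codon)
residue 2: V codons sorted = GUA,GUC,GUG,GUU -> pick first = GUA
residue 3: F codons sorted = UUC,UUU -> pick first = UUC
residue 4: R codons sorted = AGA,AGG,CGA,CGC,CGG,CGU -> pick first = AGA
terminator: stop codons sorted = UAA,UAG,UGA -> pick first = UAA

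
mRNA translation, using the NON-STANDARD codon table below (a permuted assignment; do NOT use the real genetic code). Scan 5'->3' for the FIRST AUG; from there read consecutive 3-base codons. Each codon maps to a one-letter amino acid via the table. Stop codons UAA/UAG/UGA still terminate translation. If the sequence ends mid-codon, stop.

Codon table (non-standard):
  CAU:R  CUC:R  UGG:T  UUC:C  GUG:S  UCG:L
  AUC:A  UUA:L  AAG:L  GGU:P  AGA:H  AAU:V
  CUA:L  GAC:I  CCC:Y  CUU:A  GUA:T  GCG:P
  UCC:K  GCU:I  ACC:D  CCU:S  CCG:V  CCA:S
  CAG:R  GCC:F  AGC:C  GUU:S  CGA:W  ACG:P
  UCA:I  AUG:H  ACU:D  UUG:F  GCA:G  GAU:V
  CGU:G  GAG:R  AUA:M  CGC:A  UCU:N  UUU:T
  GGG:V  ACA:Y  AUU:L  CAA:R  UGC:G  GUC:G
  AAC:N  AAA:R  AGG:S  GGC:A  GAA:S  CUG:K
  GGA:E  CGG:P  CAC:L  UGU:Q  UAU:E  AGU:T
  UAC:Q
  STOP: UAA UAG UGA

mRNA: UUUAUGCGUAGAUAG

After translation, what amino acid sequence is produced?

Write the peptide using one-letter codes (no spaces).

start AUG at pos 3
pos 3: AUG -> H; peptide=H
pos 6: CGU -> G; peptide=HG
pos 9: AGA -> H; peptide=HGH
pos 12: UAG -> STOP

Answer: HGH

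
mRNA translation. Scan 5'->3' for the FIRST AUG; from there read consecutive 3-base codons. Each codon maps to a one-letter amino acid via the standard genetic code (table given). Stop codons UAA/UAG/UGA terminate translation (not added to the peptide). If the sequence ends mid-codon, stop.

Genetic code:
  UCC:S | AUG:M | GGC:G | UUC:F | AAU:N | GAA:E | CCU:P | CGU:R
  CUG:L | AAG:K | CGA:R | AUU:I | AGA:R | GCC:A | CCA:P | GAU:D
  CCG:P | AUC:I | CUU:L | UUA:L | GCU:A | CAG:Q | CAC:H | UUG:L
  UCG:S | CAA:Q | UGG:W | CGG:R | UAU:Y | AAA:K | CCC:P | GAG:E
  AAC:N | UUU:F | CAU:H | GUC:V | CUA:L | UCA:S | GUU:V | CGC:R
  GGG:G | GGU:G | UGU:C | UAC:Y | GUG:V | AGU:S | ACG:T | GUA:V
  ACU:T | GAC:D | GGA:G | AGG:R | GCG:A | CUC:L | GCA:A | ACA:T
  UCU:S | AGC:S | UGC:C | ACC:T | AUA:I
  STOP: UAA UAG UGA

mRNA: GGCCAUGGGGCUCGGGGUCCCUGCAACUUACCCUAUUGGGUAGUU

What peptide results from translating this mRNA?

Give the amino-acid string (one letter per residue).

Answer: MGLGVPATYPIG

Derivation:
start AUG at pos 4
pos 4: AUG -> M; peptide=M
pos 7: GGG -> G; peptide=MG
pos 10: CUC -> L; peptide=MGL
pos 13: GGG -> G; peptide=MGLG
pos 16: GUC -> V; peptide=MGLGV
pos 19: CCU -> P; peptide=MGLGVP
pos 22: GCA -> A; peptide=MGLGVPA
pos 25: ACU -> T; peptide=MGLGVPAT
pos 28: UAC -> Y; peptide=MGLGVPATY
pos 31: CCU -> P; peptide=MGLGVPATYP
pos 34: AUU -> I; peptide=MGLGVPATYPI
pos 37: GGG -> G; peptide=MGLGVPATYPIG
pos 40: UAG -> STOP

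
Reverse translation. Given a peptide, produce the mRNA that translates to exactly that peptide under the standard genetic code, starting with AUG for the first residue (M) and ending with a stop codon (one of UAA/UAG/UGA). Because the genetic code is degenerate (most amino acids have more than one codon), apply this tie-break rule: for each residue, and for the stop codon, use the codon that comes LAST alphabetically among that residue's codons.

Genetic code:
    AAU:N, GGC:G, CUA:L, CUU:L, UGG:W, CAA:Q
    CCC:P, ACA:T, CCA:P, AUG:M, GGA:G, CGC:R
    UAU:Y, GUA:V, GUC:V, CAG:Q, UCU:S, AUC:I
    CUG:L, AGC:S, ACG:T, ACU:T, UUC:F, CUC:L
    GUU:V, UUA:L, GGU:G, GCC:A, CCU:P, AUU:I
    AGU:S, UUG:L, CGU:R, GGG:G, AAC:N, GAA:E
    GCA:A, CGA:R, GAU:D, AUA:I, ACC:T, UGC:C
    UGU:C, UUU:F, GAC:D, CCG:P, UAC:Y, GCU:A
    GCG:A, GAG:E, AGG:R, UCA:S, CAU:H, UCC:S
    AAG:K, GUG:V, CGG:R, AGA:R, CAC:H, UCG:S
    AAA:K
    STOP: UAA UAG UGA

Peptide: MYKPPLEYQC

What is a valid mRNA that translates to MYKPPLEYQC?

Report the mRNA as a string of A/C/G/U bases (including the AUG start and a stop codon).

residue 1: M -> AUG (start codon)
residue 2: Y codons sorted = UAC,UAU -> pick last = UAU
residue 3: K codons sorted = AAA,AAG -> pick last = AAG
residue 4: P codons sorted = CCA,CCC,CCG,CCU -> pick last = CCU
residue 5: P codons sorted = CCA,CCC,CCG,CCU -> pick last = CCU
residue 6: L codons sorted = CUA,CUC,CUG,CUU,UUA,UUG -> pick last = UUG
residue 7: E codons sorted = GAA,GAG -> pick last = GAG
residue 8: Y codons sorted = UAC,UAU -> pick last = UAU
residue 9: Q codons sorted = CAA,CAG -> pick last = CAG
residue 10: C codons sorted = UGC,UGU -> pick last = UGU
terminator: stop codons sorted = UAA,UAG,UGA -> pick last = UGA

Answer: mRNA: AUGUAUAAGCCUCCUUUGGAGUAUCAGUGUUGA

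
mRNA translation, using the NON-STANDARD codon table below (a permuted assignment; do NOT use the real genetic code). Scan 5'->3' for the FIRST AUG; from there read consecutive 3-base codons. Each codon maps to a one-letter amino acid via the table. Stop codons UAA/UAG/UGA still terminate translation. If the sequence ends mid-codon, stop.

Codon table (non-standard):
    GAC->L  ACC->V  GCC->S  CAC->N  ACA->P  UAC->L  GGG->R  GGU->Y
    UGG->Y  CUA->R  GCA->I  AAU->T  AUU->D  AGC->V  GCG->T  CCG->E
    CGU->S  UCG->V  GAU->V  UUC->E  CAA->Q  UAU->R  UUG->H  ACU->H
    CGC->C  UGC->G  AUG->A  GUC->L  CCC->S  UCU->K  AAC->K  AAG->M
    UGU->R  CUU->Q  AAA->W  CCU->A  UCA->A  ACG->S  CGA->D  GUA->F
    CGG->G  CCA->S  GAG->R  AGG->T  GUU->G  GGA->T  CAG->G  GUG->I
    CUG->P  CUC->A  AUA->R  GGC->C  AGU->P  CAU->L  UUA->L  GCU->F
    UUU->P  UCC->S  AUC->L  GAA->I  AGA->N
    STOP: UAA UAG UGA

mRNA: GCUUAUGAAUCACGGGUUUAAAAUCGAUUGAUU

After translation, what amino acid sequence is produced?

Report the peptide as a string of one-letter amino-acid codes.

start AUG at pos 4
pos 4: AUG -> A; peptide=A
pos 7: AAU -> T; peptide=AT
pos 10: CAC -> N; peptide=ATN
pos 13: GGG -> R; peptide=ATNR
pos 16: UUU -> P; peptide=ATNRP
pos 19: AAA -> W; peptide=ATNRPW
pos 22: AUC -> L; peptide=ATNRPWL
pos 25: GAU -> V; peptide=ATNRPWLV
pos 28: UGA -> STOP

Answer: ATNRPWLV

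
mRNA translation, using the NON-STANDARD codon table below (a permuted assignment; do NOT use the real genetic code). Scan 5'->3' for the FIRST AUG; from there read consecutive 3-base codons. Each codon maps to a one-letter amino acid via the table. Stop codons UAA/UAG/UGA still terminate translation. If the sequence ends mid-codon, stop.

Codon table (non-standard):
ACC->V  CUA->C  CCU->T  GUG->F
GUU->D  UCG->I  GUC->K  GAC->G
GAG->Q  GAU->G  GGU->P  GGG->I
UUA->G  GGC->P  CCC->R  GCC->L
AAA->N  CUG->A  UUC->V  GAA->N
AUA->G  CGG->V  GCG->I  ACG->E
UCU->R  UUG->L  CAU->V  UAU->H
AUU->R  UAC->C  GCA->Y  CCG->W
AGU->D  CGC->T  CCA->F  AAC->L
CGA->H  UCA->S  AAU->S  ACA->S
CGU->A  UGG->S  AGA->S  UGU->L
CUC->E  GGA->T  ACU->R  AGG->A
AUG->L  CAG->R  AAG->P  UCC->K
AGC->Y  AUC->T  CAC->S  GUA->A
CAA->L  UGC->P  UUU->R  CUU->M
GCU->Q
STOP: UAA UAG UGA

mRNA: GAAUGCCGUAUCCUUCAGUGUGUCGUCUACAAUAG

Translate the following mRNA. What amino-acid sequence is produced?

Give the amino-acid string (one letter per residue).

start AUG at pos 2
pos 2: AUG -> L; peptide=L
pos 5: CCG -> W; peptide=LW
pos 8: UAU -> H; peptide=LWH
pos 11: CCU -> T; peptide=LWHT
pos 14: UCA -> S; peptide=LWHTS
pos 17: GUG -> F; peptide=LWHTSF
pos 20: UGU -> L; peptide=LWHTSFL
pos 23: CGU -> A; peptide=LWHTSFLA
pos 26: CUA -> C; peptide=LWHTSFLAC
pos 29: CAA -> L; peptide=LWHTSFLACL
pos 32: UAG -> STOP

Answer: LWHTSFLACL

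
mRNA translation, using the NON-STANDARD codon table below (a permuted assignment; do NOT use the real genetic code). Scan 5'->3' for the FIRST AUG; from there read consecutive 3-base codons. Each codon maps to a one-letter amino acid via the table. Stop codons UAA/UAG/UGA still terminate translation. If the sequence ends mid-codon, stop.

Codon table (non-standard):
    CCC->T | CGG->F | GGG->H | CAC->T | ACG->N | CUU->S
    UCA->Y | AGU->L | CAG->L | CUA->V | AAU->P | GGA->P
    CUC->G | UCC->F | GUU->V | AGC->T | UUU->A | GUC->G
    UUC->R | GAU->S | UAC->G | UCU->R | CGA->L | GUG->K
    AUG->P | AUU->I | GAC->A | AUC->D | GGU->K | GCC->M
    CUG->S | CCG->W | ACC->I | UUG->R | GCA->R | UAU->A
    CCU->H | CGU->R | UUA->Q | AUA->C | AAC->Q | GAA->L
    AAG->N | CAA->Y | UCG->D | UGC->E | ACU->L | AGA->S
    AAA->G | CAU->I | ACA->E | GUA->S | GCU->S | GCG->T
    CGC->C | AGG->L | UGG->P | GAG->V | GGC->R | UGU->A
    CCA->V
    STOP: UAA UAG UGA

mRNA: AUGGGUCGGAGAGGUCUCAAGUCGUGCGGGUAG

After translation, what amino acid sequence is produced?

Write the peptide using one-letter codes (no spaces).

Answer: PKFSKGNDEH

Derivation:
start AUG at pos 0
pos 0: AUG -> P; peptide=P
pos 3: GGU -> K; peptide=PK
pos 6: CGG -> F; peptide=PKF
pos 9: AGA -> S; peptide=PKFS
pos 12: GGU -> K; peptide=PKFSK
pos 15: CUC -> G; peptide=PKFSKG
pos 18: AAG -> N; peptide=PKFSKGN
pos 21: UCG -> D; peptide=PKFSKGND
pos 24: UGC -> E; peptide=PKFSKGNDE
pos 27: GGG -> H; peptide=PKFSKGNDEH
pos 30: UAG -> STOP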